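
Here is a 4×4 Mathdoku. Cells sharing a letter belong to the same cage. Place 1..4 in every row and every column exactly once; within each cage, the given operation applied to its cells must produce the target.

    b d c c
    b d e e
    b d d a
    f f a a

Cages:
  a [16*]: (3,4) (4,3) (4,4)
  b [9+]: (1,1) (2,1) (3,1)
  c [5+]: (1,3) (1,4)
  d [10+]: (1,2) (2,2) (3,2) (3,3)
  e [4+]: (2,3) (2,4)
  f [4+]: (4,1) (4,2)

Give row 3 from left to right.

In row 4, 2 can only go at (4,3), so (4,3) = 2.
Cage a needs product 16, which forces (3,4) = 2.
Cage a needs product 16, leaving (4,4) = 4.
Cage c needs two cells with sum 5, which forces (1,3) = 4.
4 is placed in column 4, leaving (1,4) = 1.
Column 4 now contains 1, leaving (2,4) = 3.
3 is placed in row 2, which forces (2,3) = 1.
Column 3 now contains 1; hence (3,3) = 3.
The 3 cells of cage b must have sum 9; hence (1,1) = 3.
Cage d needs sum 10, so (1,2) = 2.
Cage b has sum 9, so (2,1) = 2.
Cage d needs sum 10, so (2,2) = 4.
3 is placed in row 3, leaving (3,1) = 4.
Cage d has sum 10; hence (3,2) = 1.
Column 1 now contains 3, leaving (4,1) = 1.
Column 2 now contains 1, leaving (4,2) = 3.
Completed grid: 3 2 4 1 / 2 4 1 3 / 4 1 3 2 / 1 3 2 4.

4 1 3 2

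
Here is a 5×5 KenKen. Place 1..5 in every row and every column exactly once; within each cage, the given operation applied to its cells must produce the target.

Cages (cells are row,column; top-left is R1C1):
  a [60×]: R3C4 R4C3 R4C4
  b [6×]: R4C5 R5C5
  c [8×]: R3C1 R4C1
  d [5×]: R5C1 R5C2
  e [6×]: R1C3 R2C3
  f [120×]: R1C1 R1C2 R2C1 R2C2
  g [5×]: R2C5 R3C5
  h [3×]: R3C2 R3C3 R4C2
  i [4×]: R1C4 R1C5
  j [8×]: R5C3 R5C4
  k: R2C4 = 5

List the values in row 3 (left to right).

2 3 1 4 5

Cage k is given, which forces R2C4 = 5.
5 is placed in row 2, leaving R2C5 = 1.
Cage h has product 3, which forces R3C2 = 3.
Cage h needs product 3, so R3C3 = 1.
Row 3 now contains 3, so R3C4 = 4.
1 is placed in column 5, leaving R3C5 = 5.
Cage h needs product 3, which forces R4C2 = 1.
Column 4 now contains 4; hence R4C4 = 3.
Row 4 now contains 3, so R4C5 = 2.
Column 2 now contains 1, leaving R5C2 = 5.
Column 4 now contains 4, which forces R5C4 = 2.
Column 5 now contains 2, leaving R5C5 = 3.
The 4 cells of cage f must have product 120; hence R1C1 = 5.
Column 4 now contains 4, so R1C4 = 1.
1 is placed in column 5; hence R1C5 = 4.
Cage f needs product 120, which forces R2C1 = 3.
Row 2 already has 3; hence R2C3 = 2.
4 is placed in row 3, which forces R3C1 = 2.
Row 4 already has 2, leaving R4C1 = 4.
The 3 cells of cage a must have product 60, which forces R4C3 = 5.
5 is placed in row 5, so R5C1 = 1.
Row 5 now contains 2, so R5C3 = 4.
Row 1 now contains 4, so R1C2 = 2.
Column 3 already has 2, so R1C3 = 3.
2 is placed in row 2, so R2C2 = 4.
The full grid is 5 2 3 1 4 / 3 4 2 5 1 / 2 3 1 4 5 / 4 1 5 3 2 / 1 5 4 2 3.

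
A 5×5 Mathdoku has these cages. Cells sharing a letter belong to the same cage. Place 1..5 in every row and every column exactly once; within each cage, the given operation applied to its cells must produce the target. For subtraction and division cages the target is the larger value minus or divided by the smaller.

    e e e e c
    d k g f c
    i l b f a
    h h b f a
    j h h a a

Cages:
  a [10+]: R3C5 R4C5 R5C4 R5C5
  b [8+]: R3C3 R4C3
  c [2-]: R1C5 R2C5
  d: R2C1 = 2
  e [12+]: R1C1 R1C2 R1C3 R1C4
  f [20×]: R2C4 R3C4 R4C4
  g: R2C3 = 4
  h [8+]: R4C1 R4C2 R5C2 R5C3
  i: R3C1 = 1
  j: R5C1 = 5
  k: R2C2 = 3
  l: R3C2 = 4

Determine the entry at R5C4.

3

Cage d is a single given cell, so R2C1 = 2.
K is a freebie; hence R2C2 = 3.
Cage g is a single given cell, so R2C3 = 4.
Cage i is given, which forces R3C1 = 1.
Cage l is a single given cell; hence R3C2 = 4.
4 is placed in row 3, which forces R3C4 = 5.
J is a freebie; hence R5C1 = 5.
5 is placed in column 1; hence R1C1 = 4.
Cage c's pair has difference 2, which forces R1C5 = 3.
5 is placed in column 4, which forces R2C4 = 1.
1 is placed in row 2; hence R2C5 = 5.
Row 3 now contains 5, leaving R3C3 = 3.
3 is placed in column 5, so R3C5 = 2.
Column 1 already has 4, leaving R4C1 = 3.
Cage b needs two cells with sum 8, leaving R4C3 = 5.
Cage f has product 20, leaving R4C4 = 4.
4 is placed in row 4; hence R4C5 = 1.
Column 5 already has 1; hence R5C5 = 4.
Cage e needs sum 12, leaving R1C2 = 5.
The 4 cells of cage e must have sum 12, so R1C3 = 1.
Column 4 already has 1, so R1C4 = 2.
Row 4 already has 1, which forces R4C2 = 2.
Cage h has sum 8, leaving R5C2 = 1.
The 4 cells of cage h must have sum 8, leaving R5C3 = 2.
Cage a has sum 10; hence R5C4 = 3.
Filled in: 4 5 1 2 3 / 2 3 4 1 5 / 1 4 3 5 2 / 3 2 5 4 1 / 5 1 2 3 4.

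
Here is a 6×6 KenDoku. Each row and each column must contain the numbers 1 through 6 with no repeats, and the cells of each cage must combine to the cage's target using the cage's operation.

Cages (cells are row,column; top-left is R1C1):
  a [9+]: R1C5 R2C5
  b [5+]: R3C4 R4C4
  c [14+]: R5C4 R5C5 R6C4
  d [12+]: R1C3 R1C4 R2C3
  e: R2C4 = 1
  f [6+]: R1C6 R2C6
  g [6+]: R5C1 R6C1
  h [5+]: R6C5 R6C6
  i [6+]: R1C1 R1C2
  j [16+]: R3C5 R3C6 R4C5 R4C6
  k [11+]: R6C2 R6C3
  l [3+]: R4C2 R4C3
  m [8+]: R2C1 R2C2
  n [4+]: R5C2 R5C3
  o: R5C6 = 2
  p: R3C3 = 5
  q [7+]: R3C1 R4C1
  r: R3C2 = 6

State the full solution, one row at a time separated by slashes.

Cage e is a single given cell; hence R2C4 = 1.
Cage r is given; hence R3C2 = 6.
Cage p is given, so R3C3 = 5.
Cage o is given, which forces R5C6 = 2.
6 is placed in column 2, which forces R6C2 = 5.
5 is placed in column 3, which forces R6C3 = 6.
Cage f needs two cells with sum 6, which forces R1C6 = 1.
The two cells of cage f must have sum 6, leaving R2C6 = 5.
5 is placed in row 2, so R2C1 = 6.
Cage m's pair has sum 8, which forces R2C2 = 2.
Column 2 now contains 2, so R4C2 = 1.
Row 4 now contains 1, so R4C3 = 2.
Row 4 already has 2, so R4C4 = 3.
Column 2 now contains 1; hence R5C2 = 3.
Row 5 already has 3, leaving R5C3 = 1.
Column 4 already has 3; hence R6C4 = 4.
4 is placed in row 6, which forces R6C6 = 3.
The two cells of cage i must have sum 6, which forces R1C1 = 2.
Column 2 now contains 2; hence R1C2 = 4.
Row 1 now contains 4; hence R1C3 = 3.
Cage d has sum 12, leaving R1C4 = 5.
Row 1 now contains 5, so R1C5 = 6.
Column 3 already has 3, leaving R2C3 = 4.
Row 2 already has 4, leaving R2C5 = 3.
Column 1 already has 2, which forces R3C1 = 3.
Column 4 already has 3, so R3C4 = 2.
Row 3 now contains 2, leaving R3C5 = 1.
Column 6 already has 3, which forces R3C6 = 4.
Cage j needs sum 16; hence R4C6 = 6.
Cage c needs sum 14, so R5C4 = 6.
Cage c needs sum 14, leaving R5C5 = 4.
Column 1 already has 2; hence R6C1 = 1.
Cage h's pair has sum 5, which forces R6C5 = 2.
Cage q needs two cells with sum 7, which forces R4C1 = 4.
Column 5 already has 4, leaving R4C5 = 5.
4 is placed in row 5, which forces R5C1 = 5.

2 4 3 5 6 1 / 6 2 4 1 3 5 / 3 6 5 2 1 4 / 4 1 2 3 5 6 / 5 3 1 6 4 2 / 1 5 6 4 2 3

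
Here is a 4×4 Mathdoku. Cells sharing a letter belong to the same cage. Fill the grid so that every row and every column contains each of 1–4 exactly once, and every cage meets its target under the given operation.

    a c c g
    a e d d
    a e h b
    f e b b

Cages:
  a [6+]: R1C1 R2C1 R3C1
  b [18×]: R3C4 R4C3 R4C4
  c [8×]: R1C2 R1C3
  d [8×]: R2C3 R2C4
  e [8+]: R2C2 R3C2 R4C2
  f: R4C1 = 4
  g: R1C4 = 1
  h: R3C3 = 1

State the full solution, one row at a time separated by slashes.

3 2 4 1 / 1 3 2 4 / 2 4 1 3 / 4 1 3 2

G is a freebie, so R1C4 = 1.
Cage h is given, which forces R3C3 = 1.
The 3 cells of cage b must have product 18, which forces R3C4 = 3.
Cage f is a single given cell, so R4C1 = 4.
The 3 cells of cage b must have product 18, so R4C3 = 3.
The 3 cells of cage b must have product 18, which forces R4C4 = 2.
Cage a has sum 6, which forces R1C1 = 3.
The 3 cells of cage a must have sum 6; hence R2C1 = 1.
Cage e needs sum 8, which forces R2C2 = 3.
Cage d needs two cells with product 8, leaving R2C3 = 2.
Column 4 now contains 2, which forces R2C4 = 4.
Row 3 now contains 3; hence R3C1 = 2.
Row 3 now contains 3; hence R3C2 = 4.
Row 4 already has 3, leaving R4C2 = 1.
4 is placed in column 2, which forces R1C2 = 2.
Column 3 now contains 2; hence R1C3 = 4.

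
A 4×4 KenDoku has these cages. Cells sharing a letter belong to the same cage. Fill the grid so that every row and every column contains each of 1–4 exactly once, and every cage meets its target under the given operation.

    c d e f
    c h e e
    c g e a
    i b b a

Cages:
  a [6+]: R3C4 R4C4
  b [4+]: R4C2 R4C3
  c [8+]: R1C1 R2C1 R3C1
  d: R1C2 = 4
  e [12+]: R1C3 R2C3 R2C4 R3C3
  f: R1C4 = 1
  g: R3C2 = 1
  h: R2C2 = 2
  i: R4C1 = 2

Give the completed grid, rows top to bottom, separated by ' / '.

D is a freebie; hence R1C2 = 4.
F is a freebie, which forces R1C4 = 1.
Cage h is a single given cell, which forces R2C2 = 2.
Cage g is a single given cell, so R3C2 = 1.
Cage i is a single given cell, leaving R4C1 = 2.
Column 2 already has 1, which forces R4C2 = 3.
Row 4 already has 3, so R4C3 = 1.
2 is placed in row 4; hence R4C4 = 4.
1 is placed in row 1, leaving R1C1 = 3.
Row 1 already has 3; hence R1C3 = 2.
Cage c needs sum 8, so R2C1 = 1.
Cage e has sum 12, so R2C3 = 4.
Column 4 now contains 4, so R2C4 = 3.
The 3 cells of cage c must have sum 8; hence R3C1 = 4.
Column 3 now contains 2, so R3C3 = 3.
Column 4 now contains 4; hence R3C4 = 2.

3 4 2 1 / 1 2 4 3 / 4 1 3 2 / 2 3 1 4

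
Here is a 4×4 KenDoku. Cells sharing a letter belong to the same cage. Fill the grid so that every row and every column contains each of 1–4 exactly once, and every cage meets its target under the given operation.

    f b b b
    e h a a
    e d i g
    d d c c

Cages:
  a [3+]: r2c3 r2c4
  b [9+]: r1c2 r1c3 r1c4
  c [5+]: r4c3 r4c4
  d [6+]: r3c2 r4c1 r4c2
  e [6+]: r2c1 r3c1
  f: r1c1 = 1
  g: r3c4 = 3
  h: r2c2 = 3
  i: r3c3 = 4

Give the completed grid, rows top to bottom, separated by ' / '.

Cage f is a single given cell, leaving r1c1 = 1.
Cage h is a single given cell, which forces r2c2 = 3.
Cage i is a single given cell, so r3c3 = 4.
Cage g is given, leaving r3c4 = 3.
Cage b has sum 9, leaving r1c3 = 3.
Cage e's pair has sum 6, which forces r2c1 = 4.
Row 3 already has 4, which forces r3c1 = 2.
2 is placed in row 3, so r3c2 = 1.
Cage d needs sum 6, leaving r4c1 = 3.
Column 2 already has 1; hence r4c2 = 2.
3 is placed in column 3, which forces r4c3 = 1.
Row 4 already has 2, leaving r4c4 = 4.
Column 2 now contains 2, which forces r1c2 = 4.
Column 4 now contains 4, leaving r1c4 = 2.
Column 3 now contains 1; hence r2c3 = 2.
Cage a needs two cells with sum 3, so r2c4 = 1.

1 4 3 2 / 4 3 2 1 / 2 1 4 3 / 3 2 1 4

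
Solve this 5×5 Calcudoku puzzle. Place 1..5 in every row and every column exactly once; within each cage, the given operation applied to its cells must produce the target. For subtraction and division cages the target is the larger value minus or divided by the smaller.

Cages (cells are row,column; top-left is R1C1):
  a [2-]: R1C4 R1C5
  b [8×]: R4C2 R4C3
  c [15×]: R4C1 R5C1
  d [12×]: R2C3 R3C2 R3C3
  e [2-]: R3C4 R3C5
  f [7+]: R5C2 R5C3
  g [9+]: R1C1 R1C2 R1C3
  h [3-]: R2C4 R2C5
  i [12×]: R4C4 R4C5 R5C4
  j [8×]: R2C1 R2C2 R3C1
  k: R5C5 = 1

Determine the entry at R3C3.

Cage k is a single given cell, so R5C5 = 1.
Row 2 needs a 3, and only R2C3 is open for it.
In row 4, 1 can only go at R4C4, so R4C4 = 1.
Row 4 needs a 5, and only R4C1 is open for it.
Column 1 already has 5; hence R5C1 = 3.
Row 5 already has 3, so R5C4 = 4.
Cage g needs sum 9; hence R1C2 = 3.
Cage i has product 12, which forces R4C5 = 3.
Cage a needs two cells with difference 2; hence R1C4 = 2.
Cage a needs two cells with difference 2, so R1C5 = 4.
2 is placed in column 4; hence R2C4 = 5.
Row 2 already has 5, so R2C5 = 2.
2 is placed in column 4, so R3C4 = 3.
Column 5 already has 4, which forces R3C5 = 5.
Row 1 now contains 4, so R1C1 = 1.
Row 1 now contains 4; hence R1C3 = 5.
Column 1 already has 1, so R2C1 = 4.
4 is placed in row 2, leaving R2C2 = 1.
Cage j has product 8, leaving R3C1 = 2.
Column 2 now contains 1, so R3C2 = 4.
4 is placed in row 3, leaving R3C3 = 1.
Column 2 already has 4, which forces R4C2 = 2.
Row 4 now contains 2, which forces R4C3 = 4.
Column 2 now contains 2, so R5C2 = 5.
Column 3 now contains 5; hence R5C3 = 2.
Completed grid: 1 3 5 2 4 / 4 1 3 5 2 / 2 4 1 3 5 / 5 2 4 1 3 / 3 5 2 4 1.

1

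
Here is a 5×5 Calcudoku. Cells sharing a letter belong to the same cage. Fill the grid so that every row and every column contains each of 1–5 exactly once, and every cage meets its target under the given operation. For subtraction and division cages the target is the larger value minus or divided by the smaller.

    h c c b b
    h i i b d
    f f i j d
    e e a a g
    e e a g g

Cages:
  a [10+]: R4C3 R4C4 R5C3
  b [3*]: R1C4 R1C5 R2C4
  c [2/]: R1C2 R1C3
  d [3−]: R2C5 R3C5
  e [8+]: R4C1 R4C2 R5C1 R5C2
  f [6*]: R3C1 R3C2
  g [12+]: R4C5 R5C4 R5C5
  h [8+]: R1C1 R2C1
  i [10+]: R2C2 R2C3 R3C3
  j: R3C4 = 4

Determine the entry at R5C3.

The 3 cells of cage b must have product 3; hence R1C4 = 3.
Cage b has product 3; hence R1C5 = 1.
Cage b has product 3, so R2C4 = 1.
Cage j is given, which forces R3C4 = 4.
Column 4 now contains 4, so R5C4 = 5.
Row 1 already has 3, which forces R1C1 = 5.
The two cells of cage h must have sum 8; hence R2C1 = 3.
3 is placed in column 1, leaving R3C1 = 2.
Row 3 now contains 2, which forces R3C2 = 3.
Row 3 now contains 2, leaving R3C5 = 5.
Cage a needs sum 10, so R4C3 = 5.
Column 4 now contains 5, so R4C4 = 2.
Cage a has sum 10, so R5C3 = 3.
Cage i needs sum 10, leaving R2C2 = 5.
The 3 cells of cage i must have sum 10; hence R2C3 = 4.
Column 5 already has 5; hence R2C5 = 2.
5 is placed in row 3, leaving R3C3 = 1.
Cage e has sum 8; hence R4C1 = 4.
The 4 cells of cage e must have sum 8; hence R4C2 = 1.
Cage g needs sum 12, which forces R4C5 = 3.
The 4 cells of cage e must have sum 8, which forces R5C1 = 1.
Cage e has sum 8, which forces R5C2 = 2.
Cage g has sum 12; hence R5C5 = 4.
2 is placed in column 2, which forces R1C2 = 4.
Column 3 already has 4, so R1C3 = 2.
Completed grid: 5 4 2 3 1 / 3 5 4 1 2 / 2 3 1 4 5 / 4 1 5 2 3 / 1 2 3 5 4.

3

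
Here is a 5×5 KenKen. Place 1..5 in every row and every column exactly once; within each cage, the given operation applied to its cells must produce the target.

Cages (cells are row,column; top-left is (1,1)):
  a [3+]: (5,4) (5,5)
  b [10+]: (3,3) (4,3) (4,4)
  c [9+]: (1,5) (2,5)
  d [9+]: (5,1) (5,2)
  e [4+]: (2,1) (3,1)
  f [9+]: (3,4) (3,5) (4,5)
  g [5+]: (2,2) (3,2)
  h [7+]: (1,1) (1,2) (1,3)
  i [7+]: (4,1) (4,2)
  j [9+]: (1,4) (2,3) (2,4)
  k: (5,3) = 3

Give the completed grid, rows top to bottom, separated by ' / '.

Cage k is given, leaving (5,3) = 3.
In row 1, 3 can only go at (1,4), so (1,4) = 3.
Row 1 needs a 5, and only (1,5) is open for it.
Column 5 already has 5, so (2,5) = 4.
In row 2, 2 can only go at (2,2), so (2,2) = 2.
Cage g needs two cells with sum 5, which forces (3,2) = 3.
Cage e needs two cells with sum 4, which forces (2,1) = 3.
3 is placed in row 3, leaving (3,1) = 1.
1 is placed in row 3, which forces (3,5) = 2.
3 is placed in column 1, so (4,1) = 2.
The 3 cells of cage f must have sum 9, leaving (4,5) = 3.
2 is placed in column 5, so (5,5) = 1.
2 is placed in column 1, which forces (1,1) = 4.
The 3 cells of cage h must have sum 7, which forces (1,2) = 1.
The 3 cells of cage h must have sum 7; hence (1,3) = 2.
Cage f needs sum 9, which forces (3,4) = 4.
The two cells of cage i must have sum 7, which forces (4,2) = 5.
Row 4 already has 5, which forces (4,4) = 1.
4 is placed in column 1, which forces (5,1) = 5.
Column 2 now contains 5, which forces (5,2) = 4.
1 is placed in row 5, so (5,4) = 2.
Cage j has sum 9, so (2,3) = 1.
Column 4 already has 1; hence (2,4) = 5.
4 is placed in row 3; hence (3,3) = 5.
1 is placed in row 4; hence (4,3) = 4.

4 1 2 3 5 / 3 2 1 5 4 / 1 3 5 4 2 / 2 5 4 1 3 / 5 4 3 2 1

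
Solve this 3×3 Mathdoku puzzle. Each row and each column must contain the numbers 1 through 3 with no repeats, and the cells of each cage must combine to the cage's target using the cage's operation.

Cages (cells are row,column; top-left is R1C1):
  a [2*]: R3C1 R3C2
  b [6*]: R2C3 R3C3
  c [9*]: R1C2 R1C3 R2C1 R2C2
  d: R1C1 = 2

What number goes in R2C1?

Cage d is given; hence R1C1 = 2.
2 is placed in column 1, so R3C1 = 1.
Row 3 already has 1, which forces R3C2 = 2.
Row 3 already has 2, leaving R3C3 = 3.
Cage c needs product 9, leaving R1C2 = 3.
Column 3 already has 3; hence R1C3 = 1.
1 is placed in column 1; hence R2C1 = 3.
Cage c needs product 9, leaving R2C2 = 1.
Column 3 already has 3, so R2C3 = 2.
Completed grid: 2 3 1 / 3 1 2 / 1 2 3.

3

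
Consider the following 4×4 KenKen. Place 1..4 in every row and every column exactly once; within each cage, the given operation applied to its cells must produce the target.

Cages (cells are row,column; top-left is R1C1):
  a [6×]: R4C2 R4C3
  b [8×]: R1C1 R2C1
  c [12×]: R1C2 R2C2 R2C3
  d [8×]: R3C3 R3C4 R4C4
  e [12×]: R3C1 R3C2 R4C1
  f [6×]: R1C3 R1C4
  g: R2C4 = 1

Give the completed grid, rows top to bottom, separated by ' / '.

G is a freebie, which forces R2C4 = 1.
Cage d has product 8; hence R3C3 = 1.
Row 1 needs a 1, and only R1C2 is open for it.
In row 1, 4 can only go at R1C1, so R1C1 = 4.
Column 1 now contains 4; hence R2C1 = 2.
Column 1 now contains 4, leaving R3C1 = 3.
Column 1 already has 2; hence R4C1 = 1.
Cage e has product 12; hence R3C2 = 4.
Row 3 already has 4, so R3C4 = 2.
2 is placed in column 4, which forces R4C4 = 4.
Cage f needs two cells with product 6; hence R1C3 = 2.
2 is placed in column 4, so R1C4 = 3.
Column 2 already has 4, so R2C2 = 3.
Cage c has product 12; hence R2C3 = 4.
Column 2 now contains 3, so R4C2 = 2.
Column 3 now contains 2, leaving R4C3 = 3.

4 1 2 3 / 2 3 4 1 / 3 4 1 2 / 1 2 3 4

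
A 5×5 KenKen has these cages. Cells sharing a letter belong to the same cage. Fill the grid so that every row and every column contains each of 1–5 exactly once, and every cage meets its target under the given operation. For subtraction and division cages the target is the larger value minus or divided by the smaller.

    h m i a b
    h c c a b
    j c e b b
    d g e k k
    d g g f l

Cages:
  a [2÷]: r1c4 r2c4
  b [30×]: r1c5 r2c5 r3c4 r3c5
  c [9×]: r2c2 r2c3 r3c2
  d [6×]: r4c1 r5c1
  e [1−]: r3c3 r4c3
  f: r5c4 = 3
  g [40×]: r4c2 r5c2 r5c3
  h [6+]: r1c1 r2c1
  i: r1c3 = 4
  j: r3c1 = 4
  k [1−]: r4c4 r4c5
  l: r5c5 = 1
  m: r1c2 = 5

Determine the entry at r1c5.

3

Cage m is given, which forces r1c2 = 5.
Cage i is given, leaving r1c3 = 4.
Cage c has product 9, so r2c2 = 1.
The 3 cells of cage c must have product 9, which forces r2c3 = 3.
Cage j is given, leaving r3c1 = 4.
Cage c has product 9, which forces r3c2 = 3.
Cage f is given; hence r5c4 = 3.
L is a freebie, leaving r5c5 = 1.
Cage h's pair has sum 6, leaving r1c1 = 1.
Row 1 now contains 1, leaving r1c4 = 2.
Cage b needs product 30, which forces r1c5 = 3.
Cage h needs two cells with sum 6; hence r2c1 = 5.
Column 4 already has 2, so r2c4 = 4.
Row 2 already has 5; hence r2c5 = 2.
Cage b has product 30, leaving r3c4 = 1.
Column 5 now contains 2, which forces r3c5 = 5.
The two cells of cage d must have product 6, so r4c1 = 3.
Column 4 already has 1, which forces r4c4 = 5.
5 is placed in column 5, which forces r4c5 = 4.
Row 5 now contains 3, so r5c1 = 2.
Row 5 already has 2; hence r5c2 = 4.
Cage g has product 40; hence r5c3 = 5.
Row 3 now contains 1, leaving r3c3 = 2.
Row 4 now contains 4, which forces r4c2 = 2.
Cage e needs two cells with difference 1, leaving r4c3 = 1.
Completed grid: 1 5 4 2 3 / 5 1 3 4 2 / 4 3 2 1 5 / 3 2 1 5 4 / 2 4 5 3 1.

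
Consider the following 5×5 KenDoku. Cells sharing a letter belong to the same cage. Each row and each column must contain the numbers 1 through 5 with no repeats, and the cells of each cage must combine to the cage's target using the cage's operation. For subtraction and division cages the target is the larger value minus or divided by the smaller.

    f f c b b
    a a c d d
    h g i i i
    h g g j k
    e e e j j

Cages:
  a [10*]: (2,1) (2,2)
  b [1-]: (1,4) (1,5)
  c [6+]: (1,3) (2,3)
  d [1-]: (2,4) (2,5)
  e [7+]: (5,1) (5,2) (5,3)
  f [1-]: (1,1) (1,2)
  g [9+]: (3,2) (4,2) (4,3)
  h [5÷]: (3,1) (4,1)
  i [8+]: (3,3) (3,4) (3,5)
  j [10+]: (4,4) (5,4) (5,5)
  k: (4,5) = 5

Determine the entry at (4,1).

Cage k is given, so (4,5) = 5.
The two cells of cage h must have quotient 5, leaving (3,1) = 5.
Row 4 already has 5, so (4,1) = 1.
Column 1 now contains 5; hence (2,1) = 2.
The two cells of cage a must have product 10, so (2,2) = 5.
2 is placed in column 1; hence (5,1) = 4.
4 is placed in column 1; hence (1,1) = 3.
Cage j has sum 10, leaving (5,4) = 5.
The only place for 4 in row 1 is (1,2).
The 3 cells of cage g must have sum 9, which forces (4,3) = 4.
Cage c's pair has sum 6, which forces (1,3) = 5.
4 is placed in column 3, leaving (2,3) = 1.
Column 3 already has 1; hence (3,3) = 3.
Column 3 already has 1, leaving (5,3) = 2.
Row 5 already has 2, so (5,5) = 3.
Cage d's pair has difference 1; hence (2,4) = 3.
Column 5 already has 3, which forces (2,5) = 4.
3 is placed in row 3; hence (3,2) = 2.
Column 5 now contains 4, so (3,5) = 1.
The 3 cells of cage g must have sum 9; hence (4,2) = 3.
Cage j has sum 10, leaving (4,4) = 2.
Row 5 already has 2; hence (5,2) = 1.
Column 4 now contains 2, leaving (1,4) = 1.
Column 5 now contains 1, which forces (1,5) = 2.
Row 3 already has 1; hence (3,4) = 4.
The full grid is 3 4 5 1 2 / 2 5 1 3 4 / 5 2 3 4 1 / 1 3 4 2 5 / 4 1 2 5 3.

1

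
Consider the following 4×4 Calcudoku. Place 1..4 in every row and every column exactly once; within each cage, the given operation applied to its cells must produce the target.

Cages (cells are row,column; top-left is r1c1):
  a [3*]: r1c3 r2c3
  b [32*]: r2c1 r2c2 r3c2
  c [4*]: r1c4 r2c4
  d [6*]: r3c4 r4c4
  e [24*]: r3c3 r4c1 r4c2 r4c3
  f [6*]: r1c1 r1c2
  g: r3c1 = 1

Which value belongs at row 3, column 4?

3

The 3 cells of cage b must have product 32, which forces r2c1 = 4.
Cage b needs product 32; hence r2c2 = 2.
Row 2 now contains 4, which forces r2c4 = 1.
Cage g is a single given cell, which forces r3c1 = 1.
The 3 cells of cage b must have product 32, leaving r3c2 = 4.
Cage f's pair has product 6, so r1c1 = 2.
Column 2 now contains 2, so r1c2 = 3.
Cage a's pair has product 3, which forces r1c3 = 1.
Column 4 already has 1, so r1c4 = 4.
Row 2 now contains 1, so r2c3 = 3.
Column 3 already has 3, leaving r3c3 = 2.
Row 3 already has 2; hence r3c4 = 3.
2 is placed in column 1, leaving r4c1 = 3.
Cage e needs product 24, which forces r4c2 = 1.
Cage e has product 24, which forces r4c3 = 4.
Column 4 now contains 3, so r4c4 = 2.
Filled in: 2 3 1 4 / 4 2 3 1 / 1 4 2 3 / 3 1 4 2.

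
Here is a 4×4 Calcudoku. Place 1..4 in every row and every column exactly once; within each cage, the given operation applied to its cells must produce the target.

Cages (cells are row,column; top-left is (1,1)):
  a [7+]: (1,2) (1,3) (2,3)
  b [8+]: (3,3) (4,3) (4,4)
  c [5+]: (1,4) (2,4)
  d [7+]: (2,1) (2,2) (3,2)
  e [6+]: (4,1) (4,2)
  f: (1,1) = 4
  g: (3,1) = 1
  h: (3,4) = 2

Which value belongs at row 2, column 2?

Cage f is given, leaving (1,1) = 4.
G is a freebie, leaving (3,1) = 1.
Cage h is a single given cell, leaving (3,4) = 2.
Column 1 already has 4, which forces (4,1) = 2.
2 is placed in row 4, leaving (4,2) = 4.
The two cells of cage c must have sum 5, which forces (1,4) = 1.
Column 1 already has 2, which forces (2,1) = 3.
Cage d has sum 7; hence (2,2) = 1.
Cage c needs two cells with sum 5; hence (2,4) = 4.
4 is placed in column 2, so (3,2) = 3.
The 3 cells of cage b must have sum 8, which forces (3,3) = 4.
Column 4 already has 1; hence (4,4) = 3.
3 is placed in column 2, leaving (1,2) = 2.
The 3 cells of cage a must have sum 7; hence (1,3) = 3.
Row 2 already has 4, leaving (2,3) = 2.
3 is placed in row 4, which forces (4,3) = 1.
The full grid is 4 2 3 1 / 3 1 2 4 / 1 3 4 2 / 2 4 1 3.

1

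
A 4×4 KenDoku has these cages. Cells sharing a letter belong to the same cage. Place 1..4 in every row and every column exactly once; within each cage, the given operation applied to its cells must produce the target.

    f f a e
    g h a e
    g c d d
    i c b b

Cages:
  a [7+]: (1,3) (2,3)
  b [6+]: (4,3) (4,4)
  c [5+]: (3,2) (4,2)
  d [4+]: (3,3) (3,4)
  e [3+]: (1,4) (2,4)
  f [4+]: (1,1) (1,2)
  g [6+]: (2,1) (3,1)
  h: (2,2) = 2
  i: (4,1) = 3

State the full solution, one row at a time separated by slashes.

Cage h is given, which forces (2,2) = 2.
Row 2 already has 2, which forces (2,4) = 1.
1 is placed in column 4; hence (3,4) = 3.
Cage i is a single given cell, leaving (4,1) = 3.
Column 1 already has 3, so (1,1) = 1.
Cage f needs two cells with sum 4, leaving (1,2) = 3.
Row 1 now contains 3, which forces (1,3) = 4.
1 is placed in column 4, which forces (1,4) = 2.
Row 2 already has 2, which forces (2,1) = 4.
4 is placed in column 3, leaving (2,3) = 3.
The two cells of cage g must have sum 6, leaving (3,1) = 2.
Row 3 already has 3, so (3,3) = 1.
4 is placed in column 3, so (4,3) = 2.
Column 4 now contains 2, leaving (4,4) = 4.
Row 3 already has 1, leaving (3,2) = 4.
Row 4 now contains 4; hence (4,2) = 1.

1 3 4 2 / 4 2 3 1 / 2 4 1 3 / 3 1 2 4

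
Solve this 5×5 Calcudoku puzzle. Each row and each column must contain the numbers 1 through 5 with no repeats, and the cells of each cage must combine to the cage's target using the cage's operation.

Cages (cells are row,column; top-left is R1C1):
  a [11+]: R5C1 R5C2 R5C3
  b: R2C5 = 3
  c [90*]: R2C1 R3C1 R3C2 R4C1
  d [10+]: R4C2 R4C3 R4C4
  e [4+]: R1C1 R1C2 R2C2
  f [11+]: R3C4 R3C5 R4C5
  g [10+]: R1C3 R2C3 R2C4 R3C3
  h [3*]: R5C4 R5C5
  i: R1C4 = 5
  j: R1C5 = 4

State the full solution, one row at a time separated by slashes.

1 2 3 5 4 / 5 1 4 2 3 / 2 3 1 4 5 / 3 4 5 1 2 / 4 5 2 3 1

Cage e has sum 4, so R1C1 = 1.
Cage e needs sum 4, so R1C2 = 2.
Cage i is a single given cell, so R1C4 = 5.
Cage j is given, which forces R1C5 = 4.
Cage e needs sum 4, which forces R2C2 = 1.
Cage b is given, leaving R2C5 = 3.
Cage c needs product 90, so R3C2 = 3.
Column 5 now contains 3; hence R5C5 = 1.
4 is placed in row 1; hence R1C3 = 3.
Cage g has sum 10; hence R3C3 = 1.
Cage f has sum 11, which forces R3C4 = 4.
The 4 cells of cage c must have product 90, which forces R4C1 = 3.
Row 5 already has 1, which forces R5C4 = 3.
The 4 cells of cage g must have sum 10, which forces R2C3 = 4.
Column 4 now contains 4; hence R2C4 = 2.
Column 3 already has 4, which forces R4C3 = 5.
Cage d has sum 10, so R4C4 = 1.
Row 4 already has 5, so R4C5 = 2.
Column 3 now contains 5, so R5C3 = 2.
Row 2 now contains 2, leaving R2C1 = 5.
The 4 cells of cage c must have product 90, which forces R3C1 = 2.
Column 5 now contains 2, leaving R3C5 = 5.
Row 4 already has 5, which forces R4C2 = 4.
Column 1 now contains 5, so R5C1 = 4.
4 is placed in column 2, which forces R5C2 = 5.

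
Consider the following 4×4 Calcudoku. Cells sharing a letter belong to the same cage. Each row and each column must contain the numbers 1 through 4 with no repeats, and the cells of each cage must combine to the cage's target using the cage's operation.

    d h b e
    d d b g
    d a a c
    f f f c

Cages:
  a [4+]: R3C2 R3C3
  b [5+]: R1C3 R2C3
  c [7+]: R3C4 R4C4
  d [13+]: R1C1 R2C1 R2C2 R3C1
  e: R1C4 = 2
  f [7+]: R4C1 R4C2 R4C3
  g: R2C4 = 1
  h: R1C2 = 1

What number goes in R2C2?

H is a freebie; hence R1C2 = 1.
Cage e is a single given cell; hence R1C4 = 2.
Cage d needs sum 13, which forces R2C2 = 4.
G is a freebie; hence R2C4 = 1.
1 is placed in column 2, so R3C2 = 3.
Row 3 now contains 3, so R3C3 = 1.
Row 3 now contains 3, so R3C4 = 4.
Column 2 now contains 4; hence R4C2 = 2.
Row 4 now contains 2, so R4C3 = 4.
Column 4 now contains 4, leaving R4C4 = 3.
Cage d has sum 13, so R1C1 = 4.
4 is placed in column 3, so R1C3 = 3.
The 4 cells of cage d must have sum 13, so R2C1 = 3.
Cage b's pair has sum 5, so R2C3 = 2.
Row 3 already has 4, which forces R3C1 = 2.
Row 4 already has 4, leaving R4C1 = 1.
The full grid is 4 1 3 2 / 3 4 2 1 / 2 3 1 4 / 1 2 4 3.

4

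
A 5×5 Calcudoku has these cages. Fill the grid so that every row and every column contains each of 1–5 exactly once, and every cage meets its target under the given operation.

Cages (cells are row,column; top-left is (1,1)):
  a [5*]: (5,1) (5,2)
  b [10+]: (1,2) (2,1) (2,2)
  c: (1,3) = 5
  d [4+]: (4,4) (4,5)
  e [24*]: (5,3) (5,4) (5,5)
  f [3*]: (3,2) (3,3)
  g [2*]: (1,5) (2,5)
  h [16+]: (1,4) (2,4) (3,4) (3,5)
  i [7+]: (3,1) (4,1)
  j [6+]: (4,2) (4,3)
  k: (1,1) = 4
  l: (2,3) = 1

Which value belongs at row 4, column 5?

3

Cage k is given, so (1,1) = 4.
C is a freebie; hence (1,3) = 5.
L is a freebie, so (2,3) = 1.
Row 2 already has 1, which forces (2,5) = 2.
Column 3 already has 1, so (3,3) = 3.
Column 5 already has 2, so (1,5) = 1.
Row 3 already has 3; hence (3,2) = 1.
Column 5 now contains 1, leaving (4,5) = 3.
Column 2 now contains 1, which forces (5,2) = 5.
Column 5 already has 3, which forces (5,5) = 4.
The 4 cells of cage h must have sum 16; hence (1,4) = 2.
Cage h needs sum 16; hence (2,4) = 5.
Cage h has sum 16, which forces (3,4) = 4.
Column 5 already has 4; hence (3,5) = 5.
Row 4 now contains 3, so (4,4) = 1.
Row 5 now contains 5; hence (5,1) = 1.
Row 5 now contains 4, which forces (5,3) = 2.
Cage e needs product 24, so (5,4) = 3.
Row 1 already has 2; hence (1,2) = 3.
5 is placed in row 2, so (2,1) = 3.
Cage b needs sum 10, which forces (2,2) = 4.
Row 3 already has 5, so (3,1) = 2.
Cage i needs two cells with sum 7, which forces (4,1) = 5.
Cage j's pair has sum 6, so (4,2) = 2.
2 is placed in column 3, which forces (4,3) = 4.
The full grid is 4 3 5 2 1 / 3 4 1 5 2 / 2 1 3 4 5 / 5 2 4 1 3 / 1 5 2 3 4.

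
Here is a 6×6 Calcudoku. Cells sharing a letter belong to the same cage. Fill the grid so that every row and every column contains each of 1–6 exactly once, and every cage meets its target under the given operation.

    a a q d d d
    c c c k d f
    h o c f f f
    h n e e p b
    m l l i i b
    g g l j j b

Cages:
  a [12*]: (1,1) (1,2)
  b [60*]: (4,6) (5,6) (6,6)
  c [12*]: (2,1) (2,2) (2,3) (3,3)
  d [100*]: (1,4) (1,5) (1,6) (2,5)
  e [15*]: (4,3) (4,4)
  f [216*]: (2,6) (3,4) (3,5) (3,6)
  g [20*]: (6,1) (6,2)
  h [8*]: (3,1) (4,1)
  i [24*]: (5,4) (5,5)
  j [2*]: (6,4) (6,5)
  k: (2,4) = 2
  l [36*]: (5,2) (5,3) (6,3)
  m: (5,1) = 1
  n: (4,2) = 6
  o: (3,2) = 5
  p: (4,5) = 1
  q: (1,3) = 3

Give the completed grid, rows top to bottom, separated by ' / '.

Q is a freebie, so (1,3) = 3.
Cage k is a single given cell, so (2,4) = 2.
Cage d needs product 100, so (2,5) = 5.
Cage o is a single given cell, which forces (3,2) = 5.
Cage n is a single given cell, which forces (4,2) = 6.
Column 3 now contains 3; hence (4,3) = 5.
5 is placed in row 4, so (4,4) = 3.
Cage p is given, leaving (4,5) = 1.
M is a freebie, which forces (5,1) = 1.
Column 2 already has 5, which forces (6,2) = 4.
2 is placed in column 4, leaving (6,4) = 1.
Column 5 now contains 1, leaving (6,5) = 2.
Cage a needs two cells with product 12, which forces (1,1) = 6.
Column 2 now contains 4; hence (1,2) = 2.
Cage d has product 100, leaving (1,4) = 5.
Column 5 now contains 1; hence (1,5) = 4.
Cage d needs product 100, leaving (1,6) = 1.
Cage c needs product 12, leaving (2,1) = 3.
Cage c needs product 12; hence (2,2) = 1.
Cage c needs product 12, leaving (2,3) = 4.
Row 2 already has 3, leaving (2,6) = 6.
Cage c has product 12; hence (3,3) = 1.
Cage f has product 216, which forces (3,5) = 3.
Cage l needs product 36; hence (5,2) = 3.
Cage l has product 36, which forces (5,3) = 2.
Column 5 now contains 4; hence (5,5) = 6.
3 is placed in row 5, so (5,6) = 5.
Row 6 now contains 4, leaving (6,1) = 5.
2 is placed in row 6, so (6,3) = 6.
5 is placed in column 6; hence (6,6) = 3.
Cage f needs product 216, which forces (3,4) = 6.
Cage f has product 216, which forces (3,6) = 2.
Cage b needs product 60, which forces (4,6) = 4.
6 is placed in row 5; hence (5,4) = 4.
Row 3 already has 2, leaving (3,1) = 4.
Row 4 now contains 4, which forces (4,1) = 2.

6 2 3 5 4 1 / 3 1 4 2 5 6 / 4 5 1 6 3 2 / 2 6 5 3 1 4 / 1 3 2 4 6 5 / 5 4 6 1 2 3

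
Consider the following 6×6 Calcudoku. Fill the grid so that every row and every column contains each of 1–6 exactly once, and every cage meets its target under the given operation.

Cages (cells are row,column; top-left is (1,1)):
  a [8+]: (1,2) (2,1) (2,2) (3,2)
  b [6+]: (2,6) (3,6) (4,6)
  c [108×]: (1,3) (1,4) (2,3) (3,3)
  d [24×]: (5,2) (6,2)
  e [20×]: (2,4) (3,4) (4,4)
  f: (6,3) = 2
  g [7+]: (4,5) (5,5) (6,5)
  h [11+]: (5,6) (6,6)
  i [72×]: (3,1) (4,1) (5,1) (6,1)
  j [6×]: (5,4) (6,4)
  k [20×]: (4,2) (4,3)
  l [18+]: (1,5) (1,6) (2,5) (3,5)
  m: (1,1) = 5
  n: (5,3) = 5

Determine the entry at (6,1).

M is a freebie, which forces (1,1) = 5.
Cage n is given, leaving (5,3) = 5.
5 is placed in row 5; hence (5,6) = 6.
F is a freebie; hence (6,3) = 2.
Column 6 already has 6, which forces (6,6) = 5.
Cage c has product 108, which forces (1,4) = 6.
The two cells of cage k must have product 20, which forces (4,2) = 5.
Column 3 now contains 5, which forces (4,3) = 4.
4 is placed in row 4; hence (4,4) = 1.
Row 4 already has 1, which forces (4,5) = 2.
Row 4 now contains 2, which forces (4,6) = 3.
6 is placed in row 5, leaving (5,2) = 4.
1 is placed in column 4, so (5,4) = 2.
4 is placed in row 5, so (5,5) = 1.
Cage d's pair has product 24, leaving (6,2) = 6.
Column 4 already has 6; hence (6,4) = 3.
Column 5 already has 1, so (6,5) = 4.
Column 5 already has 4, leaving (1,5) = 3.
Column 6 now contains 3; hence (1,6) = 4.
Cage a needs sum 8, which forces (2,1) = 2.
Row 2 now contains 2, leaving (2,6) = 1.
Cage i needs product 72, leaving (3,1) = 4.
Row 3 now contains 4, leaving (3,4) = 5.
Row 3 now contains 5, which forces (3,5) = 6.
1 is placed in column 6, which forces (3,6) = 2.
Row 4 now contains 3; hence (4,1) = 6.
Row 5 now contains 1; hence (5,1) = 3.
Row 6 now contains 4; hence (6,1) = 1.
Cage a needs sum 8, which forces (1,2) = 2.
Row 1 now contains 3, which forces (1,3) = 1.
Row 2 already has 1, leaving (2,2) = 3.
Cage c needs product 108; hence (2,3) = 6.
5 is placed in column 4, so (2,4) = 4.
Column 5 already has 6, so (2,5) = 5.
Cage a has sum 8, which forces (3,2) = 1.
The 4 cells of cage c must have product 108; hence (3,3) = 3.
The full grid is 5 2 1 6 3 4 / 2 3 6 4 5 1 / 4 1 3 5 6 2 / 6 5 4 1 2 3 / 3 4 5 2 1 6 / 1 6 2 3 4 5.

1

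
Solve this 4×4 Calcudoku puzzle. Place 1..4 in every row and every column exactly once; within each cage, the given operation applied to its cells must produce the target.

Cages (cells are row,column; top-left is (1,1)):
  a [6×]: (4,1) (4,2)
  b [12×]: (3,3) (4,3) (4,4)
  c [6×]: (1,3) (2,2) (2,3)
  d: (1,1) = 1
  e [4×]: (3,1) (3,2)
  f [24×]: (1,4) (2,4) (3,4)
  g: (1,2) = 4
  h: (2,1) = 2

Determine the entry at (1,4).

3

Cage d is given, so (1,1) = 1.
Cage g is a single given cell, which forces (1,2) = 4.
Cage h is a single given cell, leaving (2,1) = 2.
Column 1 now contains 1; hence (3,1) = 4.
Column 2 already has 4, which forces (3,2) = 1.
Column 1 now contains 2, leaving (4,1) = 3.
Row 4 already has 3, leaving (4,2) = 2.
Cage c has product 6, so (1,3) = 2.
Row 1 now contains 2, leaving (1,4) = 3.
Column 2 already has 1, which forces (2,2) = 3.
Cage c needs product 6, which forces (2,3) = 1.
Cage f needs product 24; hence (2,4) = 4.
Cage b needs product 12, leaving (3,3) = 3.
3 is placed in column 4; hence (3,4) = 2.
Column 3 now contains 1, which forces (4,3) = 4.
Column 4 now contains 4, so (4,4) = 1.
Filled in: 1 4 2 3 / 2 3 1 4 / 4 1 3 2 / 3 2 4 1.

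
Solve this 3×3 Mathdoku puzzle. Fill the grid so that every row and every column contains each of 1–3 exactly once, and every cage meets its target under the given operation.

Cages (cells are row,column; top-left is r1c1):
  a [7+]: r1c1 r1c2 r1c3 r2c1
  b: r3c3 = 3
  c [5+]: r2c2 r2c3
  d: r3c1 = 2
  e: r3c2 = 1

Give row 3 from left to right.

The 4 cells of cage a must have sum 7, leaving r2c1 = 1.
Cage d is given, leaving r3c1 = 2.
Cage e is a single given cell, leaving r3c2 = 1.
B is a freebie, so r3c3 = 3.
Column 1 already has 2, leaving r1c1 = 3.
Cage a has sum 7, leaving r1c2 = 2.
Cage a has sum 7, so r1c3 = 1.
The two cells of cage c must have sum 5, leaving r2c2 = 3.
3 is placed in column 3; hence r2c3 = 2.
Filled in: 3 2 1 / 1 3 2 / 2 1 3.

2 1 3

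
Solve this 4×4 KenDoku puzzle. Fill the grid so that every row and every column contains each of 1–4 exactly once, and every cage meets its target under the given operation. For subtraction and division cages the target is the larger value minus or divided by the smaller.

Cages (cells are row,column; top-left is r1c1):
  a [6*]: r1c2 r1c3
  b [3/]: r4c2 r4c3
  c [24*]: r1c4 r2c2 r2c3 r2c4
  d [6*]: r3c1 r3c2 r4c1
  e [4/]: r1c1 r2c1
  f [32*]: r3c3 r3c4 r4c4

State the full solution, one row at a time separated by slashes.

Cage f needs product 32, so r3c3 = 4.
The 3 cells of cage f must have product 32, leaving r3c4 = 2.
Cage f needs product 32, which forces r4c4 = 4.
Cage c needs product 24, so r2c2 = 4.
The 4 cells of cage c must have product 24, which forces r2c3 = 2.
Cage d has product 6, leaving r4c1 = 2.
Cage e needs two cells with quotient 4; hence r1c1 = 4.
Cage a needs two cells with product 6, which forces r1c2 = 2.
Column 3 now contains 2; hence r1c3 = 3.
Row 1 already has 3, leaving r1c4 = 1.
4 is placed in row 2, which forces r2c1 = 1.
1 is placed in column 4, which forces r2c4 = 3.
Column 1 now contains 1, leaving r3c1 = 3.
Row 3 now contains 3, which forces r3c2 = 1.
Column 2 now contains 1; hence r4c2 = 3.
Column 3 already has 3, which forces r4c3 = 1.

4 2 3 1 / 1 4 2 3 / 3 1 4 2 / 2 3 1 4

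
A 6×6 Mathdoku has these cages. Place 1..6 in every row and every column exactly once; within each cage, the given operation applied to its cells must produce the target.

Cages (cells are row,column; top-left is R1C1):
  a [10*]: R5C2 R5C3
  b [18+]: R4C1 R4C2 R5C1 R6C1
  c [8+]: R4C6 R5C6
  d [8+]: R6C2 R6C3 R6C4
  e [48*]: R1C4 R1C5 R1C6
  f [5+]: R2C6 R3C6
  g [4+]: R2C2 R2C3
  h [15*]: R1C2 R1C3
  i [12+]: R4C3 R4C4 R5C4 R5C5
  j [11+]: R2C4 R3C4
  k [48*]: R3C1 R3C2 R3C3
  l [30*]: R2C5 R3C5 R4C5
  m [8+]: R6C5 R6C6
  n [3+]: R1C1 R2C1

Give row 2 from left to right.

The only place for 1 in row 1 is R1C1.
1 is placed in column 1, leaving R2C1 = 2.
The only place for 4 in row 2 is R2C6.
Cage f's pair has sum 5, leaving R3C6 = 1.
In row 3, 3 can only go at R3C5, so R3C5 = 3.
Cage l needs product 30, leaving R2C5 = 5.
Cage l needs product 30, which forces R4C5 = 2.
Column 5 already has 2; hence R6C5 = 6.
Column 5 already has 6, so R1C5 = 4.
Row 2 now contains 5, so R2C4 = 6.
The two cells of cage j must have sum 11, so R3C4 = 5.
Column 5 now contains 4, so R5C5 = 1.
Cage m needs two cells with sum 8; hence R6C6 = 2.
6 is placed in column 4, which forces R1C4 = 2.
2 is placed in column 6, which forces R1C6 = 6.
Column 4 now contains 2, which forces R5C4 = 4.
Row 4 needs a 1, and only R4C4 is open for it.
Cage i has sum 12; hence R4C3 = 6.
Column 4 now contains 1, so R6C4 = 3.
The 4 cells of cage b must have sum 18, leaving R5C1 = 6.
6 is placed in column 1, leaving R3C1 = 4.
Cage k has product 48, leaving R3C2 = 6.
Cage k needs product 48, so R3C3 = 2.
Column 3 now contains 2; hence R5C3 = 5.
5 is placed in row 5, so R5C6 = 3.
Column 1 now contains 4, leaving R6C1 = 5.
The two cells of cage h must have product 15; hence R1C2 = 5.
5 is placed in column 3, which forces R1C3 = 3.
Column 3 already has 3; hence R2C3 = 1.
Column 1 now contains 5, so R4C1 = 3.
Cage b needs sum 18, which forces R4C2 = 4.
Column 6 now contains 3, which forces R4C6 = 5.
5 is placed in row 5; hence R5C2 = 2.
4 is placed in column 2; hence R6C2 = 1.
1 is placed in column 3, which forces R6C3 = 4.
Row 2 now contains 1, so R2C2 = 3.
Completed grid: 1 5 3 2 4 6 / 2 3 1 6 5 4 / 4 6 2 5 3 1 / 3 4 6 1 2 5 / 6 2 5 4 1 3 / 5 1 4 3 6 2.

2 3 1 6 5 4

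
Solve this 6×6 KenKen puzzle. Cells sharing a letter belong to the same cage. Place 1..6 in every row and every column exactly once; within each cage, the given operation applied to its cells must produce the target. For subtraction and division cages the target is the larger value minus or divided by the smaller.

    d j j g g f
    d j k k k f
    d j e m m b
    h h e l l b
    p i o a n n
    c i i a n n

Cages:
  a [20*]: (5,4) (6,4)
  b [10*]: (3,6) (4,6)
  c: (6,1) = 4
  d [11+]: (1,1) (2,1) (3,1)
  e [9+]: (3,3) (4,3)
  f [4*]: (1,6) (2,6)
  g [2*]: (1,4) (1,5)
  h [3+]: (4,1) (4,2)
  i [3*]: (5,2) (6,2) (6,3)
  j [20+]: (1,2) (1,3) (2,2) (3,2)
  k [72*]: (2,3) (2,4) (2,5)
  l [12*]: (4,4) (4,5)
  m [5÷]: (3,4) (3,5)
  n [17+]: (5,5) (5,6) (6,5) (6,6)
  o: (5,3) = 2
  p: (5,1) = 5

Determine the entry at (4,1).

1

Cage p is given; hence (5,1) = 5.
The 3 cells of cage i must have product 3; hence (5,2) = 1.
O is a freebie; hence (5,3) = 2.
5 is placed in row 5; hence (5,4) = 4.
Cage c is a single given cell, which forces (6,1) = 4.
The 3 cells of cage i must have product 3, so (6,2) = 3.
Cage i needs product 3, so (6,3) = 1.
4 is placed in column 4; hence (6,4) = 5.
Cage j has sum 20, so (1,3) = 5.
5 is placed in column 4, leaving (3,4) = 1.
The two cells of cage m must have quotient 5, leaving (3,5) = 5.
5 is placed in row 3, so (3,6) = 2.
Cage h needs two cells with sum 3, leaving (4,1) = 1.
1 is placed in column 2; hence (4,2) = 2.
2 is placed in column 6, so (4,6) = 5.
2 is placed in column 6, which forces (6,6) = 6.
Column 4 already has 1; hence (1,4) = 2.
Cage g's pair has product 2; hence (1,5) = 1.
Row 1 now contains 1, so (1,6) = 4.
Cage j needs sum 20, so (2,2) = 5.
Column 6 already has 4, leaving (2,6) = 1.
The two cells of cage l must have product 12; hence (4,4) = 3.
The two cells of cage l must have product 12, so (4,5) = 4.
The 4 cells of cage n must have sum 17, which forces (5,5) = 6.
Column 6 already has 6; hence (5,6) = 3.
Row 6 now contains 6, leaving (6,5) = 2.
Row 1 now contains 4; hence (1,2) = 6.
Cage d needs sum 11, which forces (2,1) = 2.
Cage k has product 72, which forces (2,3) = 4.
Column 4 already has 3; hence (2,4) = 6.
Column 5 now contains 6, so (2,5) = 3.
Cage j needs sum 20, which forces (3,2) = 4.
The two cells of cage e must have sum 9, which forces (3,3) = 3.
3 is placed in row 4, so (4,3) = 6.
Row 1 already has 6, so (1,1) = 3.
Row 3 now contains 3, so (3,1) = 6.
The full grid is 3 6 5 2 1 4 / 2 5 4 6 3 1 / 6 4 3 1 5 2 / 1 2 6 3 4 5 / 5 1 2 4 6 3 / 4 3 1 5 2 6.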